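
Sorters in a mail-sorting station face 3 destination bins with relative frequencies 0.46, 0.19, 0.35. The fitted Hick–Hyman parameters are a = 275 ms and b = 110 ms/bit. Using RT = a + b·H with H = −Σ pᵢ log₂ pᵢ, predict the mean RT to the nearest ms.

Entropy contributions −pᵢ log₂ pᵢ: 0.5153, 0.4552, 0.5301; sum H = 1.5007 bits.
RT = a + bH = 275 + 110·1.5007 = 440.07 ms.

440 ms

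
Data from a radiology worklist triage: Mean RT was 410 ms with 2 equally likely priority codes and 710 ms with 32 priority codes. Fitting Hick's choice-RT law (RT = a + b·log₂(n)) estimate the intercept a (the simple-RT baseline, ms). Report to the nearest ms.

The slope on a log₂ axis is (710 − 410) / (5 − 1) = 75 ms/bit.
Intercept: a = 410 − 75·log₂(2) = 335.000 ms.

335 ms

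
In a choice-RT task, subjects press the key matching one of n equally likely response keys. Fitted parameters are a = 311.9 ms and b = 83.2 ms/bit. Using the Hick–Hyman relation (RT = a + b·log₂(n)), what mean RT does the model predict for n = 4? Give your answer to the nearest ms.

478 ms

log₂(4) = 2 bits, so RT = 311.9 + 83.2 × 2 ≈ 478.300 ms.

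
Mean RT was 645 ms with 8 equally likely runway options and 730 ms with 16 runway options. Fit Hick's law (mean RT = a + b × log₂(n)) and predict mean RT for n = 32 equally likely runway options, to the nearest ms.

815 ms

With log₂ n on the abscissa the relation is linear; from the two conditions:
  b = (730 − 645) / (log₂ 16 − log₂ 8) = 85 / (4 − 3) = 85 ms/bit
  a = 645 − 85 × 3 = 390 ms
Then RT(32) = 390 + 85 × log₂ 32 = 390 + 85 × 5 ≈ 815.000 ms.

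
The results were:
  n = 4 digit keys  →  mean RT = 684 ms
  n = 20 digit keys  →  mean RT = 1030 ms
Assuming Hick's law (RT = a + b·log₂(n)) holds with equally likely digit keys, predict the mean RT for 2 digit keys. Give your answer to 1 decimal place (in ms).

535.0 ms

With log₂ n on the abscissa the relation is linear; from the two conditions:
  b = (1030 − 684) / (log₂ 20 − log₂ 4) = 346 / (4.3219 − 2) = 149.014 ms/bit
  a = 684 − 149.014 × 2 = 385.972 ms
Then RT(2) = 385.972 + 149.014 × log₂ 2 = 385.972 + 149.014 × 1 ≈ 534.986 ms.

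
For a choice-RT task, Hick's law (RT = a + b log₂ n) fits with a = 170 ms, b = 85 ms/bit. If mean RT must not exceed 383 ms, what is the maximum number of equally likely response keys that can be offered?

5

85·log₂ n ≤ 383 − 170 = 213, giving log₂ n ≤ 2.5059 and n ≤ 5.680. The largest whole number is 5.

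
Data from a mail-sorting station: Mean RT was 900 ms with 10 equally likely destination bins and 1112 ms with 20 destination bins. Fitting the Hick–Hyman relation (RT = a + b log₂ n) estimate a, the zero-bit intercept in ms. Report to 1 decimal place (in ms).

195.8 ms

The slope on a log₂ axis is (1112 − 900) / (4.3219 − 3.3219) = 212.000 ms/bit.
Intercept: a = 900 − 212.000·log₂(10) = 195.751 ms.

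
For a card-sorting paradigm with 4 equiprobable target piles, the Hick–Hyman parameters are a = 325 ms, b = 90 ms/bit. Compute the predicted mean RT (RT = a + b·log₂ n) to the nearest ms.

505 ms

log₂(4) = 2 bits, so RT = 325 + 90 × 2 ≈ 505.000 ms.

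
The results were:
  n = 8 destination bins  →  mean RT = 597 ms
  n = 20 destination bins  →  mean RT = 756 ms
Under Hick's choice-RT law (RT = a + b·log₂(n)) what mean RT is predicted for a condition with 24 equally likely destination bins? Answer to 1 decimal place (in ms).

With log₂ n on the abscissa the relation is linear; from the two conditions:
  b = (756 − 597) / (log₂ 20 − log₂ 8) = 159 / (4.3219 − 3) = 120.279 ms/bit
  a = 597 − 120.279 × 3 = 236.163 ms
Then RT(24) = 236.163 + 120.279 × log₂ 24 = 236.163 + 120.279 × 4.5850 ≈ 787.637 ms.

787.6 ms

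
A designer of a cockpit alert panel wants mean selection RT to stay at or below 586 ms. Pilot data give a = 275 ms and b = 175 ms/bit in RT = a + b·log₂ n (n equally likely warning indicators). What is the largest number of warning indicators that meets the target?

3

Set 275 + 175·log₂ n ≤ 586 → log₂ n ≤ (586 − 275)/175 = 1.7771.
So n ≤ 2^1.7771 = 3.427; the largest integer n is 3.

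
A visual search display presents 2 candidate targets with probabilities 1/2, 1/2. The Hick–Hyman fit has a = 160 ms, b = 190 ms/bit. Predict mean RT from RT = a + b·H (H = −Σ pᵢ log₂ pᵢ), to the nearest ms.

350 ms

H = −Σ pᵢ log₂ pᵢ = 0.5·1 + 0.5·1 = 1.000 bits.
RT = 160 + 190 × 1.000 = 350.00 ms.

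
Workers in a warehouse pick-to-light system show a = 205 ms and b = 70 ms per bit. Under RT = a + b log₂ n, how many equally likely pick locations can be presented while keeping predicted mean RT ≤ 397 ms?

Set 205 + 70·log₂ n ≤ 397 → log₂ n ≤ (397 − 205)/70 = 2.7429.
So n ≤ 2^2.7429 = 6.694; the largest integer n is 6.

6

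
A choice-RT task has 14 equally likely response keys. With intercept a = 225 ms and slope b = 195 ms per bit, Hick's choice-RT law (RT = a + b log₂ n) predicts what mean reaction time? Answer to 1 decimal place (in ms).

log₂(14) = 3.8074 bits, so RT = 225 + 195 × 3.8074 ≈ 967.434 ms.

967.4 ms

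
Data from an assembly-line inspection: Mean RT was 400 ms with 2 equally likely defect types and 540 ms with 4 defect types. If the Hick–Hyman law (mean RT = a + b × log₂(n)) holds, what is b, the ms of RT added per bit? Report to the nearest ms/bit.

The slope on a log₂ axis is (540 − 400) / (2 − 1) = 140 ms/bit.

140 ms/bit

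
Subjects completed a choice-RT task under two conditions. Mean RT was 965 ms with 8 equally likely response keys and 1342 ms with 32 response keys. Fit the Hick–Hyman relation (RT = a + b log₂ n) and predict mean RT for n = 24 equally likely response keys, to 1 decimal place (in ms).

RT is linear in log₂ n, so two points fix the line:
  b = (1342 − 965) / (log₂ 32 − log₂ 8) = 377 / (5 − 3) = 188.500 ms/bit
  a = 965 − 188.500 × 3 = 399.500 ms
Then RT(24) = 399.500 + 188.500 × log₂ 24 = 399.500 + 188.500 × 4.5850 ≈ 1263.765 ms.

1263.8 ms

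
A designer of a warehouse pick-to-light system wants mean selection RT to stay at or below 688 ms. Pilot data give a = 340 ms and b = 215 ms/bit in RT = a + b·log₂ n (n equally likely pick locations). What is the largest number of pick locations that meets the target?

215·log₂ n ≤ 688 − 340 = 348, giving log₂ n ≤ 1.6186 and n ≤ 3.071. The largest whole number is 3.

3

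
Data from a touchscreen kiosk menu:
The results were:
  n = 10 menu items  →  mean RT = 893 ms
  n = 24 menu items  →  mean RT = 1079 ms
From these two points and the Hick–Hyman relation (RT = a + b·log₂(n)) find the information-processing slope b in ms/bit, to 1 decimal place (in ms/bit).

147.3 ms/bit

The slope on a log₂ axis is (1079 − 893) / (4.5850 − 3.3219) = 147.264 ms/bit.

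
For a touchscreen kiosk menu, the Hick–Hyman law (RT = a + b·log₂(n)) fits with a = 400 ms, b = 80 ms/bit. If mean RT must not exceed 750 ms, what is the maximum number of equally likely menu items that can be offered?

20

Information budget: (750 − 400)/80 = 4.3750 bits, so n ≤ 2^4.3750 = 20.749 → at most 20.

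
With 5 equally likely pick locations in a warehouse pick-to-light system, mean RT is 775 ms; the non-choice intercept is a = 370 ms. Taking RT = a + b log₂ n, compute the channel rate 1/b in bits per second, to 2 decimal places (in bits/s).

Choice component = 775 − 370 = 405 ms over log₂(5) = 2.3219 bits.
b = 405 / 2.3219 = 174.424 ms/bit, so 1/b = 5.733 bits/s.

5.73 bits/s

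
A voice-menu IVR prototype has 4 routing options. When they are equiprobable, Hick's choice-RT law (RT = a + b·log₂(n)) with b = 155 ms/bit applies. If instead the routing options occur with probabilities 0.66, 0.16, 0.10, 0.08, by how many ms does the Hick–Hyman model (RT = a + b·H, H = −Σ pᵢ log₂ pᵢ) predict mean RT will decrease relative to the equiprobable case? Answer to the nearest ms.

Equiprobable entropy H₀ = log₂ 4 = 2.0000 bits.
Skewed entropy H = −Σ pᵢ log₂ pᵢ = 1.4424 bits.
ΔRT = b·(H₀ − H) = 155 × 0.5576 = 86.43 ms.

86 ms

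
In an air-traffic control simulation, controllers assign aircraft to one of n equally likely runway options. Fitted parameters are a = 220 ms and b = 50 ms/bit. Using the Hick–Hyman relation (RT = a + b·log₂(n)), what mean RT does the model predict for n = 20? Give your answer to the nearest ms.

log₂(20) = 4.3219 bits, so RT = 220 + 50 × 4.3219 ≈ 436.096 ms.

436 ms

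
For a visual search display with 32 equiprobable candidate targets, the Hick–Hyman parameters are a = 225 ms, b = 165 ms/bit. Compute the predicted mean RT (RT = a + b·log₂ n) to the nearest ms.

log₂(32) = 5 bits, so RT = 225 + 165 × 5 ≈ 1050.000 ms.

1050 ms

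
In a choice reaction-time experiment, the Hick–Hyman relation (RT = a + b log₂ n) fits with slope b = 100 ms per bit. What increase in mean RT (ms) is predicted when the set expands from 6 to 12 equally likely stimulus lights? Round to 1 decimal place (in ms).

Only the slope matters, since a is common to both: ΔRT = b·log₂(n₂/n₁).
log₂(12) − log₂(6) = log₂(12/6) = log₂(2) = 1.
ΔRT = 100 × 1.0000 = 100.000 ms.

100.0 ms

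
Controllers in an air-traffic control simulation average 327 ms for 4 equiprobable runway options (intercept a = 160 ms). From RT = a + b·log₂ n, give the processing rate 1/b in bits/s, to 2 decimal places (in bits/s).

b = (327 − 160)/log₂ 4 = 167/2 = 83.500 ms per bit = 0.08350 s/bit; the reciprocal is 11.976 bits/s.

11.98 bits/s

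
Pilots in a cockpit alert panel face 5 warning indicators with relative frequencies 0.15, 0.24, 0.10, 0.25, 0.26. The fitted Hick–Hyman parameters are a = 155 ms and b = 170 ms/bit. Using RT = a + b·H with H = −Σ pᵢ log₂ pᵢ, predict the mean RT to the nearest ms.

H = 0.15·log₂(1/0.15) + 0.24·log₂(1/0.24) + 0.10·log₂(1/0.10) + 0.25·log₂(1/0.25) + 0.26·log₂(1/0.26) = 2.2422 bits.
RT = 155 + 170 × 2.2422 = 536.17 ms.

536 ms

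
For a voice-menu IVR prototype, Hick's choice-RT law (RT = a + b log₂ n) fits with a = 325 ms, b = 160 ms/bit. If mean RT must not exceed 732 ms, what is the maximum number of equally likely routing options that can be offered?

5

Information budget: (732 − 325)/160 = 2.5438 bits, so n ≤ 2^2.5438 = 5.831 → at most 5.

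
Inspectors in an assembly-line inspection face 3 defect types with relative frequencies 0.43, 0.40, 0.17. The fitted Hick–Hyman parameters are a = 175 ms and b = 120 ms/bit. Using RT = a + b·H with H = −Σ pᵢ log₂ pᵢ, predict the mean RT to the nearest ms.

353 ms

Entropy contributions −pᵢ log₂ pᵢ: 0.5236, 0.5288, 0.4346; sum H = 1.4869 bits.
RT = a + bH = 175 + 120·1.4869 = 353.43 ms.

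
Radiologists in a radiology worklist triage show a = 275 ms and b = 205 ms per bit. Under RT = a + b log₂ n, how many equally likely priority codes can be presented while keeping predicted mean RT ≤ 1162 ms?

20

Set 275 + 205·log₂ n ≤ 1162 → log₂ n ≤ (1162 − 275)/205 = 4.3268.
So n ≤ 2^4.3268 = 20.068; the largest integer n is 20.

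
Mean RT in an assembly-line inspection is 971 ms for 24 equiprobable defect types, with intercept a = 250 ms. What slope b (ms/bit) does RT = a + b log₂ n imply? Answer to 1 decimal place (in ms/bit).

24 alternatives carry log₂ 24 = 4.5850 bits; the choice cost is 971 − 250 = 721 ms, so b = 721/4.5850 = 157.253 ms/bit.

157.3 ms/bit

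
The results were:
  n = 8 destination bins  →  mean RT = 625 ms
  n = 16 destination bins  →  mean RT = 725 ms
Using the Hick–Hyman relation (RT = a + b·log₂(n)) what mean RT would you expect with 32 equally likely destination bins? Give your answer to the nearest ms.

825 ms

With log₂ n on the abscissa the relation is linear; from the two conditions:
  b = (725 − 625) / (log₂ 16 − log₂ 8) = 100 / (4 − 3) = 100 ms/bit
  a = 625 − 100 × 3 = 325 ms
Then RT(32) = 325 + 100 × log₂ 32 = 325 + 100 × 5 ≈ 825.000 ms.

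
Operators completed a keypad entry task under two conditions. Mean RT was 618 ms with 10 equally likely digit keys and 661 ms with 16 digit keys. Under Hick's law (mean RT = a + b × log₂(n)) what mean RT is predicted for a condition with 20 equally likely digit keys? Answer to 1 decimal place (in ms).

681.4 ms

With log₂ n on the abscissa the relation is linear; from the two conditions:
  b = (661 − 618) / (log₂ 16 − log₂ 10) = 43 / (4 − 3.3219) = 63.415 ms/bit
  a = 618 − 63.415 × 3.3219 = 407.340 ms
Then RT(20) = 407.340 + 63.415 × log₂ 20 = 407.340 + 63.415 × 4.3219 ≈ 681.415 ms.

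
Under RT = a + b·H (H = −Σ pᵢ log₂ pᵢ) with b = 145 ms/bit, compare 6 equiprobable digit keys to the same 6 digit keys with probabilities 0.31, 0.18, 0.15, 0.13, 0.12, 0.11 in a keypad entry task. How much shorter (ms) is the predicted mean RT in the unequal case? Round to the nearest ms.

Equiprobable entropy H₀ = log₂ 6 = 2.5850 bits.
Skewed entropy H = −Σ pᵢ log₂ pᵢ = 2.4796 bits.
ΔRT = b·(H₀ − H) = 145 × 0.1053 = 15.27 ms.

15 ms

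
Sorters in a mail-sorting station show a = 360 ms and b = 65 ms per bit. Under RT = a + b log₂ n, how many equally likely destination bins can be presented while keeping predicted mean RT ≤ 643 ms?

Information budget: (643 − 360)/65 = 4.3538 bits, so n ≤ 2^4.3538 = 20.447 → at most 20.

20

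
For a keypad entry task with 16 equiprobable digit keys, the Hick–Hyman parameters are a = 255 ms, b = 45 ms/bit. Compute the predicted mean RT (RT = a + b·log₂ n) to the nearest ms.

log₂(16) = 4 bits, so RT = 255 + 45 × 4 ≈ 435.000 ms.

435 ms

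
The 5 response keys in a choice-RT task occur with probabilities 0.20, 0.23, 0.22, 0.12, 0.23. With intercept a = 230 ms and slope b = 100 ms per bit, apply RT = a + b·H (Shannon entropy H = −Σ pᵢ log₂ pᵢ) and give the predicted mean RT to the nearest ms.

H = 0.20·log₂(1/0.20) + 0.23·log₂(1/0.23) + 0.22·log₂(1/0.22) + 0.12·log₂(1/0.12) + 0.23·log₂(1/0.23) = 2.2874 bits.
RT = 230 + 100 × 2.2874 = 458.74 ms.

459 ms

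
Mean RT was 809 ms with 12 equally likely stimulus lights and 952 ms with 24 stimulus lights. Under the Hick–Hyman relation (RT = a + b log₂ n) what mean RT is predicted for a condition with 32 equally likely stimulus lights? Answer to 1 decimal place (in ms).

1011.4 ms

RT is linear in log₂ n, so two points fix the line:
  b = (952 − 809) / (log₂ 24 − log₂ 12) = 143 / (4.5850 − 3.5850) = 143.000 ms/bit
  a = 809 − 143.000 × 3.5850 = 296.350 ms
Then RT(32) = 296.350 + 143.000 × log₂ 32 = 296.350 + 143.000 × 5 ≈ 1011.350 ms.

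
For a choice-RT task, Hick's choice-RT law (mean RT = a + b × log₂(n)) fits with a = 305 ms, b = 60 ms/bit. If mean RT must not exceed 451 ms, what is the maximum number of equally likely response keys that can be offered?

Set 305 + 60·log₂ n ≤ 451 → log₂ n ≤ (451 − 305)/60 = 2.4333.
So n ≤ 2^2.4333 = 5.401; the largest integer n is 5.

5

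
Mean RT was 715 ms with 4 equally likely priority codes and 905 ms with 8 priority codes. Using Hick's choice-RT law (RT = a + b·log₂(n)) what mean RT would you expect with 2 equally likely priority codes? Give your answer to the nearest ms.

Solve the two-equation system in a and b:
  b = (905 − 715) / (log₂ 8 − log₂ 4) = 190 / (3 − 2) = 190 ms/bit
  a = 715 − 190 × 2 = 335 ms
Then RT(2) = 335 + 190 × log₂ 2 = 335 + 190 × 1 ≈ 525.000 ms.

525 ms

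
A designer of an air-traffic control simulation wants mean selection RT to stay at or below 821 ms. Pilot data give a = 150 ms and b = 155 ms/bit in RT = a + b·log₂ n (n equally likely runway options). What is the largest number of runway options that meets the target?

20

Set 150 + 155·log₂ n ≤ 821 → log₂ n ≤ (821 − 150)/155 = 4.3290.
So n ≤ 2^4.3290 = 20.099; the largest integer n is 20.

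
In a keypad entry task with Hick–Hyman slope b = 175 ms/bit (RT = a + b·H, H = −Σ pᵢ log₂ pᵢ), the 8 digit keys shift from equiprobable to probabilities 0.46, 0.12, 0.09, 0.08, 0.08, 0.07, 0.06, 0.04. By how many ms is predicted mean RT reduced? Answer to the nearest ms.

92 ms

Equiprobable entropy H₀ = log₂ 8 = 3.0000 bits.
Skewed entropy H = −Σ pᵢ log₂ pᵢ = 2.4759 bits.
ΔRT = b·(H₀ − H) = 175 × 0.5241 = 91.71 ms.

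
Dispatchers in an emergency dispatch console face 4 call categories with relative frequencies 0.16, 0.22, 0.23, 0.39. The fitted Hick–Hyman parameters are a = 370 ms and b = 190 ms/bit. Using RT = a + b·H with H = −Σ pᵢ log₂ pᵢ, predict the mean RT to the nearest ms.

735 ms

H = 0.16·log₂(1/0.16) + 0.22·log₂(1/0.22) + 0.23·log₂(1/0.23) + 0.39·log₂(1/0.39) = 1.9211 bits.
RT = 370 + 190 × 1.9211 = 735.00 ms.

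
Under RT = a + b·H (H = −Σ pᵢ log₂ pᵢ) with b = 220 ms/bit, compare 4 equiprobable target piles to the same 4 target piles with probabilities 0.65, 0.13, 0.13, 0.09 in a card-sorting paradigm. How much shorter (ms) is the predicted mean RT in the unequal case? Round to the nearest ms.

The RT saving is b·ΔH. Equiprobable H₀ = log₂(4) = 2.0000 bits; with the given probabilities H = 1.4819 bits.
b·(H₀ − H) = 220 × (2.0000 − 1.4819) = 113.98 ms.

114 ms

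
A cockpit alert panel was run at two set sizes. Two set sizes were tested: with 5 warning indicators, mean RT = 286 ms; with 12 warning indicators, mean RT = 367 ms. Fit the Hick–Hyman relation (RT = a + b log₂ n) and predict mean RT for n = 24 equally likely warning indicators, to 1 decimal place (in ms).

431.1 ms

Fit slope and intercept:
  b = (367 − 286) / (log₂ 12 − log₂ 5) = 81 / (3.5850 − 2.3219) = 64.131 ms/bit
  a = 286 − 64.131 × 2.3219 = 137.092 ms
Then RT(24) = 137.092 + 64.131 × log₂ 24 = 137.092 + 64.131 × 4.5850 ≈ 431.131 ms.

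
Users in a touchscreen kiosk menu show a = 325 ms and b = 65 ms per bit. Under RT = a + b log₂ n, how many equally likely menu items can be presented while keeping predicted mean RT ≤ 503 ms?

6

65·log₂ n ≤ 503 − 325 = 178, giving log₂ n ≤ 2.7385 and n ≤ 6.674. The largest whole number is 6.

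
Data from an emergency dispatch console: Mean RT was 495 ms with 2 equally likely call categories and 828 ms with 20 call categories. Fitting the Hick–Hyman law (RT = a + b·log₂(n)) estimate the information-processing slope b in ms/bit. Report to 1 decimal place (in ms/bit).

The slope on a log₂ axis is (828 − 495) / (4.3219 − 1) = 100.243 ms/bit.

100.2 ms/bit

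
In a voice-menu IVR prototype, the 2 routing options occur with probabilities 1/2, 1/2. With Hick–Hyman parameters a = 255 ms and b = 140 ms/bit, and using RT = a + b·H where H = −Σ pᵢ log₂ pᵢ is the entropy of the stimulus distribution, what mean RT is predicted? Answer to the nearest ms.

395 ms

Each term −pᵢ log₂ pᵢ: 0.5·1 + 0.5·1; summed, H = 1.000 bits.
Mean RT = a + bH = 255 + 140·1.000 = 395.00 ms.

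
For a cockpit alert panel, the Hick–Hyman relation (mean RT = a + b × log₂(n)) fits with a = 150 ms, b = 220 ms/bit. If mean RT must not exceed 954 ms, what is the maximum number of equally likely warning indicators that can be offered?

220·log₂ n ≤ 954 − 150 = 804, giving log₂ n ≤ 3.6545 and n ≤ 12.593. The largest whole number is 12.

12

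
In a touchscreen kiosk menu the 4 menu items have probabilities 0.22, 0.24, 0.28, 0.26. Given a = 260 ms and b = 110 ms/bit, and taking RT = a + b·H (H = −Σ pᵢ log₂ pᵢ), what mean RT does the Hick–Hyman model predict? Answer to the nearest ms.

Entropy contributions −pᵢ log₂ pᵢ: 0.4806, 0.4941, 0.5142, 0.5053; sum H = 1.9942 bits.
RT = a + bH = 260 + 110·1.9942 = 479.36 ms.

479 ms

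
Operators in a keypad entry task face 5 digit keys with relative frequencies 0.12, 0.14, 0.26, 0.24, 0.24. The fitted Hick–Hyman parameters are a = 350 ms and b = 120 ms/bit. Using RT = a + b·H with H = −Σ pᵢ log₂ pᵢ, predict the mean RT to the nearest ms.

621 ms

H = 0.12·log₂(1/0.12) + 0.14·log₂(1/0.14) + 0.26·log₂(1/0.26) + 0.24·log₂(1/0.24) + 0.24·log₂(1/0.24) = 2.2577 bits.
RT = 350 + 120 × 2.2577 = 620.93 ms.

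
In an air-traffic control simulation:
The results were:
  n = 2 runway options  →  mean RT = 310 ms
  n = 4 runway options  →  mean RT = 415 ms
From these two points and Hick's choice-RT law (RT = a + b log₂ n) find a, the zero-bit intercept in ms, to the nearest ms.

Slope: b = (415 − 310) / (log₂ 4 − log₂ 2) = 105/1.0000 = 105 ms/bit.
Intercept: a = 310 − 105·log₂(2) = 205.000 ms.

205 ms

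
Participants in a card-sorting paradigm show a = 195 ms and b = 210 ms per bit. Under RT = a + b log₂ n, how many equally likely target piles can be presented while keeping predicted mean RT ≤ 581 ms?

210·log₂ n ≤ 581 − 195 = 386, giving log₂ n ≤ 1.8381 and n ≤ 3.575. The largest whole number is 3.

3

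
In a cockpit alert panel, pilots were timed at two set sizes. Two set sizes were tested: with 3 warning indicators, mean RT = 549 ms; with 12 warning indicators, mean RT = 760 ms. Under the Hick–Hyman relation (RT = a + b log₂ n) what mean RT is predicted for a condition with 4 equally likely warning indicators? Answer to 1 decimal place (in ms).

592.8 ms

With log₂ n on the abscissa the relation is linear; from the two conditions:
  b = (760 − 549) / (log₂ 12 − log₂ 3) = 211 / (3.5850 − 1.5850) = 105.500 ms/bit
  a = 549 − 105.500 × 1.5850 = 381.786 ms
Then RT(4) = 381.786 + 105.500 × log₂ 4 = 381.786 + 105.500 × 2 ≈ 592.786 ms.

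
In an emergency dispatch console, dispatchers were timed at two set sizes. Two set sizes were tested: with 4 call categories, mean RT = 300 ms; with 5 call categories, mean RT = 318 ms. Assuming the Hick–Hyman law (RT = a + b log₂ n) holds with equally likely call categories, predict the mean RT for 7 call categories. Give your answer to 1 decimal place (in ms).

Fit slope and intercept:
  b = (318 − 300) / (log₂ 5 − log₂ 4) = 18 / (2.3219 − 2) = 55.913 ms/bit
  a = 300 − 55.913 × 2 = 188.174 ms
Then RT(7) = 188.174 + 55.913 × log₂ 7 = 188.174 + 55.913 × 2.8074 ≈ 345.142 ms.

345.1 ms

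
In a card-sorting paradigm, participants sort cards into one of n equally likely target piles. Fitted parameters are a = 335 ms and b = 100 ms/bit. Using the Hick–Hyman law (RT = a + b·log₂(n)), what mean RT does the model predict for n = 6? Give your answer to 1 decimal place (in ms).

593.5 ms

log₂(6) = 2.5850 bits, so RT = 335 + 100 × 2.5850 ≈ 593.496 ms.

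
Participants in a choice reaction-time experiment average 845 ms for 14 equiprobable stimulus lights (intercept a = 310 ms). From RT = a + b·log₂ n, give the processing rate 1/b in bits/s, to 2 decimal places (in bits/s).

7.12 bits/s

b = (845 − 310)/log₂ 14 = 535/3.8074 = 140.518 ms per bit = 0.14052 s/bit; the reciprocal is 7.117 bits/s.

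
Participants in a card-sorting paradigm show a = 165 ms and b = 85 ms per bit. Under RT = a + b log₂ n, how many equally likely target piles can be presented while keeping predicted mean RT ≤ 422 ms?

8

85·log₂ n ≤ 422 − 165 = 257, giving log₂ n ≤ 3.0235 and n ≤ 8.132. The largest whole number is 8.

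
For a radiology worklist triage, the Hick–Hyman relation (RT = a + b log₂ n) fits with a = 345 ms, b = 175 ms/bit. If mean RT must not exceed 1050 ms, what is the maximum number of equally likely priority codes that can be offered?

16

175·log₂ n ≤ 1050 − 345 = 705, giving log₂ n ≤ 4.0286 and n ≤ 16.320. The largest whole number is 16.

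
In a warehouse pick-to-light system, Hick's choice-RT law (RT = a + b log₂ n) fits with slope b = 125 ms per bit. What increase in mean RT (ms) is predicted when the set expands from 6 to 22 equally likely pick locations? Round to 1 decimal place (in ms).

ΔRT = (a + b log₂ n₂) − (a + b log₂ n₁) = b·(log₂ n₂ − log₂ n₁).
log₂(22) − log₂(6) = 4.4594 − 2.5850 = 1.8745.
ΔRT = 125 × 1.8745 = 234.309 ms.

234.3 ms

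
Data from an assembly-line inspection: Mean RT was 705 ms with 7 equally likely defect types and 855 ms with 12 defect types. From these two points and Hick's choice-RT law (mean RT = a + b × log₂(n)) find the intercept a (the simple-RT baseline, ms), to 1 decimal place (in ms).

The slope on a log₂ axis is (855 − 705) / (3.5850 − 2.8074) = 192.899 ms/bit.
Intercept: a = 705 − 192.899·log₂(7) = 163.463 ms.

163.5 ms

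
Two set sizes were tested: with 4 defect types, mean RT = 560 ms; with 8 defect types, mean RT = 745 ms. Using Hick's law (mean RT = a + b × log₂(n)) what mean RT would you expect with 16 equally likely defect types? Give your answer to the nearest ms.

Fit slope and intercept:
  b = (745 − 560) / (log₂ 8 − log₂ 4) = 185 / (3 − 2) = 185 ms/bit
  a = 560 − 185 × 2 = 190 ms
Then RT(16) = 190 + 185 × log₂ 16 = 190 + 185 × 4 ≈ 930.000 ms.

930 ms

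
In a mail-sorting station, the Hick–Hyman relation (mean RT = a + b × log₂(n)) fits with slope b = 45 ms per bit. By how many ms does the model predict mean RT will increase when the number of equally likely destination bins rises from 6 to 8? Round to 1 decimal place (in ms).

Only the slope matters, since a is common to both: ΔRT = b·log₂(n₂/n₁).
log₂(8) − log₂(6) = 3 − 2.5850 = 0.4150.
ΔRT = 45 × 0.4150 = 18.677 ms.

18.7 ms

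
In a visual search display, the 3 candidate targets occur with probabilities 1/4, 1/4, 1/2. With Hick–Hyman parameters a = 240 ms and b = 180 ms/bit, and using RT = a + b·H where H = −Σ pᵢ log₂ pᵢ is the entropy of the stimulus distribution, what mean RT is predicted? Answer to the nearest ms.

510 ms

Each term −pᵢ log₂ pᵢ: 0.25·2 + 0.25·2 + 0.5·1; summed, H = 1.500 bits.
Mean RT = a + bH = 240 + 180·1.500 = 510.00 ms.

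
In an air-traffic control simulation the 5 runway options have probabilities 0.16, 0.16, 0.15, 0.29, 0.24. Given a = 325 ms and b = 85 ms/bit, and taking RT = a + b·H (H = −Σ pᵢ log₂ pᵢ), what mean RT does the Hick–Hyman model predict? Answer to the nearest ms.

H = 0.16·log₂(1/0.16) + 0.16·log₂(1/0.16) + 0.15·log₂(1/0.15) + 0.29·log₂(1/0.29) + 0.24·log₂(1/0.24) = 2.2686 bits.
RT = 325 + 85 × 2.2686 = 517.83 ms.

518 ms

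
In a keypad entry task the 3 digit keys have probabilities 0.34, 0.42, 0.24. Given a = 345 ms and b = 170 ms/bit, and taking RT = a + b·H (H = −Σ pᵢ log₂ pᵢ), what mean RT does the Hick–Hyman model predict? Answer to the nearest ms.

Entropy contributions −pᵢ log₂ pᵢ: 0.5292, 0.5256, 0.4941; sum H = 1.5490 bits.
RT = a + bH = 345 + 170·1.5490 = 608.32 ms.

608 ms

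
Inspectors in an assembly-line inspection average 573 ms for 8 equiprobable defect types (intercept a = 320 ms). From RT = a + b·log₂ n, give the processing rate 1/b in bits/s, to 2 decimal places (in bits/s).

Choice component = 573 − 320 = 253 ms over log₂(8) = 3 bits.
b = 253 / 3 = 84.333 ms/bit, so 1/b = 11.858 bits/s.

11.86 bits/s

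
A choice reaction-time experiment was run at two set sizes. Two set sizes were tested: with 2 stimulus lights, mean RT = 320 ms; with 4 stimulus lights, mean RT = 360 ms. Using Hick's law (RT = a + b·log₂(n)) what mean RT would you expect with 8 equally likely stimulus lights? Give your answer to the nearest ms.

Fit slope and intercept:
  b = (360 − 320) / (log₂ 4 − log₂ 2) = 40 / (2 − 1) = 40 ms/bit
  a = 320 − 40 × 1 = 280 ms
Then RT(8) = 280 + 40 × log₂ 8 = 280 + 40 × 3 ≈ 400.000 ms.

400 ms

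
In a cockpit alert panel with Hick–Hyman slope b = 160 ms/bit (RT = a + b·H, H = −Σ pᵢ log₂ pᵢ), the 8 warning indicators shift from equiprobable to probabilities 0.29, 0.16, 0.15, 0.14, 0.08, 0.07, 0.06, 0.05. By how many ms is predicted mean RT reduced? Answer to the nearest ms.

The RT saving is b·ΔH. Equiprobable H₀ = log₂(8) = 3.0000 bits; with the given probabilities H = 2.7683 bits.
b·(H₀ − H) = 160 × (3.0000 − 2.7683) = 37.08 ms.

37 ms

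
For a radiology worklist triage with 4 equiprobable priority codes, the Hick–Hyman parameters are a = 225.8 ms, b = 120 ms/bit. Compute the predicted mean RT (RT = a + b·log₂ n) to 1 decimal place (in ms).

465.8 ms

log₂(4) = 2 bits, so RT = 225.8 + 120 × 2 ≈ 465.800 ms.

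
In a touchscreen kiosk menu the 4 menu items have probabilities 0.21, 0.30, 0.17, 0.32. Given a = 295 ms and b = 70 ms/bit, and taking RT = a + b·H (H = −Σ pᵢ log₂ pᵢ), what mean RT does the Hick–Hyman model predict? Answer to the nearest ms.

H = 0.21·log₂(1/0.21) + 0.30·log₂(1/0.30) + 0.17·log₂(1/0.17) + 0.32·log₂(1/0.32) = 1.9545 bits.
RT = 295 + 70 × 1.9545 = 431.82 ms.

432 ms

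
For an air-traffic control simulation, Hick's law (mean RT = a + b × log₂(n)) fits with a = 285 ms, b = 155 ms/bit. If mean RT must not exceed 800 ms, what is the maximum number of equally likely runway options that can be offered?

10

Information budget: (800 − 285)/155 = 3.3226 bits, so n ≤ 2^3.3226 = 10.005 → at most 10.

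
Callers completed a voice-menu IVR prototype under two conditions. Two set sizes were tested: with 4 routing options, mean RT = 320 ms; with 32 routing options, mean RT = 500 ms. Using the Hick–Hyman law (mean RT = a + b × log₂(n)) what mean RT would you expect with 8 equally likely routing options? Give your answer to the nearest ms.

Solve the two-equation system in a and b:
  b = (500 − 320) / (log₂ 32 − log₂ 4) = 180 / (5 − 2) = 60 ms/bit
  a = 320 − 60 × 2 = 200 ms
Then RT(8) = 200 + 60 × log₂ 8 = 200 + 60 × 3 ≈ 380.000 ms.

380 ms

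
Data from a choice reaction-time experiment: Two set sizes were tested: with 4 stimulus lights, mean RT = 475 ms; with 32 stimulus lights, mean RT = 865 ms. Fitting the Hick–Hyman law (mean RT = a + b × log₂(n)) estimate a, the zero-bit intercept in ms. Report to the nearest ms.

215 ms

b = (RT₂ − RT₁)/(log₂ n₂ − log₂ n₁) = (865 − 475)/(5 − 2) = 130 ms/bit.
Intercept: a = 475 − 130·log₂(4) = 215.000 ms.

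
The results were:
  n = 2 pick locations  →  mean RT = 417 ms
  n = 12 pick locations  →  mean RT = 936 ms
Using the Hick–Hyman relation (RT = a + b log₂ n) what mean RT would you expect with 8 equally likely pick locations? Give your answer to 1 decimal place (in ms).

Solve the two-equation system in a and b:
  b = (936 − 417) / (log₂ 12 − log₂ 2) = 519 / (3.5850 − 1) = 200.777 ms/bit
  a = 417 − 200.777 × 1 = 216.223 ms
Then RT(8) = 216.223 + 200.777 × log₂ 8 = 216.223 + 200.777 × 3 ≈ 818.553 ms.

818.6 ms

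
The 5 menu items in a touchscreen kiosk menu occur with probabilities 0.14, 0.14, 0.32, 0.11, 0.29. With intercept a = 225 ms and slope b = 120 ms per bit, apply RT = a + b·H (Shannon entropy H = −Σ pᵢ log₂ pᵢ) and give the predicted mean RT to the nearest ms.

488 ms

H = 0.14·log₂(1/0.14) + 0.14·log₂(1/0.14) + 0.32·log₂(1/0.32) + 0.11·log₂(1/0.11) + 0.29·log₂(1/0.29) = 2.1884 bits.
RT = 225 + 120 × 2.1884 = 487.61 ms.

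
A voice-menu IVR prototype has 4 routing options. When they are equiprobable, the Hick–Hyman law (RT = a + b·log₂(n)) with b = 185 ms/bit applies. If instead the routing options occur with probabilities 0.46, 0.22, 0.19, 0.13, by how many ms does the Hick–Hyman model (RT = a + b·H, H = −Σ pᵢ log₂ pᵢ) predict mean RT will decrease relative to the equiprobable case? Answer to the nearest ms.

The RT saving is b·ΔH. Equiprobable H₀ = log₂(4) = 2.0000 bits; with the given probabilities H = 1.8338 bits.
b·(H₀ − H) = 185 × (2.0000 − 1.8338) = 30.75 ms.

31 ms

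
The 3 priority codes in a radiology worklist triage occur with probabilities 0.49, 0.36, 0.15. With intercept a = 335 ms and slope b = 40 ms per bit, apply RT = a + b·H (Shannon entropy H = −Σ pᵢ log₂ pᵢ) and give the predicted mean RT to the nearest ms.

H = 0.49·log₂(1/0.49) + 0.36·log₂(1/0.36) + 0.15·log₂(1/0.15) = 1.4454 bits.
RT = 335 + 40 × 1.4454 = 392.82 ms.

393 ms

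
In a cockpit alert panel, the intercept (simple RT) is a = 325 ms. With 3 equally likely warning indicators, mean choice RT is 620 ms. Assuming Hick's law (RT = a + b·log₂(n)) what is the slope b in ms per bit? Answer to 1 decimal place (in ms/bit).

186.1 ms/bit

b = (620 − 325) / log₂(3) = 295 / 1.5850 = 186.124 ms/bit.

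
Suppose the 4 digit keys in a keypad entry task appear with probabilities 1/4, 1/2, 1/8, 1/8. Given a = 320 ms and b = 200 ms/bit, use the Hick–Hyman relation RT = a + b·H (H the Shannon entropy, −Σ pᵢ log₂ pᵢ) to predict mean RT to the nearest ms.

Each term −pᵢ log₂ pᵢ: 0.25·2 + 0.5·1 + 0.125·3 + 0.125·3; summed, H = 1.750 bits.
Mean RT = a + bH = 320 + 200·1.750 = 670.00 ms.

670 ms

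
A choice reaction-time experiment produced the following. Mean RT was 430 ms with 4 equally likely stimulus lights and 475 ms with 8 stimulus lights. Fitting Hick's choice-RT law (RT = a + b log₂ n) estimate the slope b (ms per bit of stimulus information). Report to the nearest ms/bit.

45 ms/bit

Slope: b = (475 − 430) / (log₂ 8 − log₂ 4) = 45/1.0000 = 45 ms/bit.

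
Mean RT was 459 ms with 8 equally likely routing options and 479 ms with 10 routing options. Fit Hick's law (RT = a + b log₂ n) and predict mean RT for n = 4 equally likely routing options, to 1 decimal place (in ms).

With log₂ n on the abscissa the relation is linear; from the two conditions:
  b = (479 − 459) / (log₂ 10 − log₂ 8) = 20 / (3.3219 − 3) = 62.126 ms/bit
  a = 459 − 62.126 × 3 = 272.623 ms
Then RT(4) = 272.623 + 62.126 × log₂ 4 = 272.623 + 62.126 × 2 ≈ 396.874 ms.

396.9 ms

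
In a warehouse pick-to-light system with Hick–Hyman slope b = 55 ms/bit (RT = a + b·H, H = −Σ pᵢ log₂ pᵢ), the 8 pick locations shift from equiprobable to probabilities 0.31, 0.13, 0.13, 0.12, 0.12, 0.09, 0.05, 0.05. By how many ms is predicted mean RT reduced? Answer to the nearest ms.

Equiprobable entropy H₀ = log₂ 8 = 3.0000 bits.
Skewed entropy H = −Σ pᵢ log₂ pᵢ = 2.7681 bits.
ΔRT = b·(H₀ − H) = 55 × 0.2319 = 12.76 ms.

13 ms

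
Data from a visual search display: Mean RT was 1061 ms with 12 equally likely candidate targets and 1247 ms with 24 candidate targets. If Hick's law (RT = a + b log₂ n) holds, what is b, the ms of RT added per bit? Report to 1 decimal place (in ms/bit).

186.0 ms/bit

The slope on a log₂ axis is (1247 − 1061) / (4.5850 − 3.5850) = 186.000 ms/bit.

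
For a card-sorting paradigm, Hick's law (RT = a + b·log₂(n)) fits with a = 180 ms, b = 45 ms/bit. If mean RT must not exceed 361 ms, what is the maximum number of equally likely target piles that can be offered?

16

Set 180 + 45·log₂ n ≤ 361 → log₂ n ≤ (361 − 180)/45 = 4.0222.
So n ≤ 2^4.0222 = 16.248; the largest integer n is 16.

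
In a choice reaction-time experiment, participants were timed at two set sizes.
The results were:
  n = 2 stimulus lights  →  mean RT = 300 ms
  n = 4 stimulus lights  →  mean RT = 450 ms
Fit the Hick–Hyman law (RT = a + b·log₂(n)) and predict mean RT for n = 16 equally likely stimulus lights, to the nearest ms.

750 ms

Fit slope and intercept:
  b = (450 − 300) / (log₂ 4 − log₂ 2) = 150 / (2 − 1) = 150 ms/bit
  a = 300 − 150 × 1 = 150 ms
Then RT(16) = 150 + 150 × log₂ 16 = 150 + 150 × 4 ≈ 750.000 ms.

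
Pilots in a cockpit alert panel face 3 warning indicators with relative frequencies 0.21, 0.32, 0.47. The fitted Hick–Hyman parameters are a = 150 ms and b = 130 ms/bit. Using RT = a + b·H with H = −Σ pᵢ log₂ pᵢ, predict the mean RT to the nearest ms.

Entropy contributions −pᵢ log₂ pᵢ: 0.4728, 0.5260, 0.5120; sum H = 1.5108 bits.
RT = a + bH = 150 + 130·1.5108 = 346.41 ms.

346 ms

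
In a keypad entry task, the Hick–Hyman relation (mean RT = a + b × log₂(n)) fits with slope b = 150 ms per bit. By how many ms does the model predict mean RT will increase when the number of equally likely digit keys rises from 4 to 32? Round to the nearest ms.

450 ms

ΔRT = (a + b log₂ n₂) − (a + b log₂ n₁) = b·(log₂ n₂ − log₂ n₁).
log₂(32) − log₂(4) = log₂(32/4) = log₂(8) = 3.
ΔRT = 150 × 3.0000 = 450.000 ms.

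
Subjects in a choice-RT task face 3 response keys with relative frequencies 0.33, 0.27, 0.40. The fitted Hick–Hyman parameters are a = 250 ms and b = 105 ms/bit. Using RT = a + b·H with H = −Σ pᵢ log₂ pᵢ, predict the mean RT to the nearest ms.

Entropy contributions −pᵢ log₂ pᵢ: 0.5278, 0.5100, 0.5288; sum H = 1.5666 bits.
RT = a + bH = 250 + 105·1.5666 = 414.49 ms.

414 ms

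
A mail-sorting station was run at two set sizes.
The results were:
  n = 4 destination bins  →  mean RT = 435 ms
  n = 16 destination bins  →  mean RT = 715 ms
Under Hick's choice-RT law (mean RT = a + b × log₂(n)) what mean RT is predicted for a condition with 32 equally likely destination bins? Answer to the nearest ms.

Fit slope and intercept:
  b = (715 − 435) / (log₂ 16 − log₂ 4) = 280 / (4 − 2) = 140 ms/bit
  a = 435 − 140 × 2 = 155 ms
Then RT(32) = 155 + 140 × log₂ 32 = 155 + 140 × 5 ≈ 855.000 ms.

855 ms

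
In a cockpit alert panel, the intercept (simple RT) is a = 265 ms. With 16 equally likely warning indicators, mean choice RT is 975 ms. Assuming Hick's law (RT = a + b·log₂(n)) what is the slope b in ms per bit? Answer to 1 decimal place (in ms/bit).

177.5 ms/bit

b = (975 − 265) / log₂(16) = 710 / 4 = 177.500 ms/bit.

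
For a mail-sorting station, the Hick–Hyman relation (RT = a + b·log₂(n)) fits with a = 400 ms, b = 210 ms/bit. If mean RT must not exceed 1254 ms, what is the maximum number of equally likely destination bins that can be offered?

16

Information budget: (1254 − 400)/210 = 4.0667 bits, so n ≤ 2^4.0667 = 16.757 → at most 16.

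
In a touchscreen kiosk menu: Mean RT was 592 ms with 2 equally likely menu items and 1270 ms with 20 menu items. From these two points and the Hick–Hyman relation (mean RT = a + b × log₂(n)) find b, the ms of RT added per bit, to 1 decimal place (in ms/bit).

204.1 ms/bit

The slope on a log₂ axis is (1270 − 592) / (4.3219 − 1) = 204.098 ms/bit.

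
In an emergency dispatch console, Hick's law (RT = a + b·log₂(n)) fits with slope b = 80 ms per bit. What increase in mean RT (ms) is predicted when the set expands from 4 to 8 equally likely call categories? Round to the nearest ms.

80 ms

The intercept a cancels: ΔRT = b·(log₂ n₂ − log₂ n₁) = b·log₂(n₂/n₁).
log₂(8) − log₂(4) = log₂(8/4) = log₂(2) = 1.
ΔRT = 80 × 1.0000 = 80.000 ms.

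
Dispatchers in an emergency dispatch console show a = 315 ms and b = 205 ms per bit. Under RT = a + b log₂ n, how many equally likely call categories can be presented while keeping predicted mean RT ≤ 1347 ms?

32

Information budget: (1347 − 315)/205 = 5.0341 bits, so n ≤ 2^5.0341 = 32.766 → at most 32.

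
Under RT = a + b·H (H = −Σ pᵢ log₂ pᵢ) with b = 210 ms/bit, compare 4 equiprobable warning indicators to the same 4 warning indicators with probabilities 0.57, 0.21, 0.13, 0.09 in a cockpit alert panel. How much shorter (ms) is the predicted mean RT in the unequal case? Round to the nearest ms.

78 ms

The RT saving is b·ΔH. Equiprobable H₀ = log₂(4) = 2.0000 bits; with the given probabilities H = 1.6304 bits.
b·(H₀ − H) = 210 × (2.0000 − 1.6304) = 77.62 ms.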